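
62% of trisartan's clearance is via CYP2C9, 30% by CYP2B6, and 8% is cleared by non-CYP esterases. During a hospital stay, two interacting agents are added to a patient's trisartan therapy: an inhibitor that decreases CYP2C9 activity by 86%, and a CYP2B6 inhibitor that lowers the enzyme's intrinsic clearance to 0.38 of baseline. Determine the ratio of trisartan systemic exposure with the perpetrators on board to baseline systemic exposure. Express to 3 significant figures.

CYP2C9: 0.62 × 0.14 = 0.0868
CYP2B6: 0.3 × 0.38 = 0.114
Other: 0.08 (unchanged)
CL_new/CL_old = 0.0868 + 0.114 + 0.08 = 0.2808.
Because systemic exposure varies inversely with clearance, the combined effect is 1 / 0.2808 = 3.56.

3.56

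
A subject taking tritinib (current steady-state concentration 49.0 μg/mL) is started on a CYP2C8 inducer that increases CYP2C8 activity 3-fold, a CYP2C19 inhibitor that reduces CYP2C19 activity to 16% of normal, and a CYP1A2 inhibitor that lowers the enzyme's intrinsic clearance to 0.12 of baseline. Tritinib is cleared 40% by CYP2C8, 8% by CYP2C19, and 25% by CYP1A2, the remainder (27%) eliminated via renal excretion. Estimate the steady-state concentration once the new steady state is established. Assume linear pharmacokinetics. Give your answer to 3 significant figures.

The CYP2C8 pathway (40% of clearance) rises to 3× activity: 0.4 × 3 = 1.2.
The CYP2C19 pathway (8% of clearance) is reduced to 0.16× activity: 0.08 × 0.16 = 0.0128.
The CYP1A2 pathway (25% of clearance) is reduced to 0.12× activity: 0.25 × 0.12 = 0.03.
The remaining 27% of clearance is unaffected.
Relative clearance = 1.2 + 0.0128 + 0.03 + 0.27 = 1.5128.
Steady-state concentration ∝ 1/CL: new value = 49.0 / 1.5128 = 32.4 μg/mL.

32.4 μg/mL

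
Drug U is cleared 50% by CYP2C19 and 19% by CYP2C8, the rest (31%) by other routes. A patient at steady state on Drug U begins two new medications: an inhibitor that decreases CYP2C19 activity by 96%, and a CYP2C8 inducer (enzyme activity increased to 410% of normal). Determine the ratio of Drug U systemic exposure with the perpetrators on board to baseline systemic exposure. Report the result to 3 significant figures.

The CYP2C19 pathway (50% of clearance) falls to 0.04× activity: 0.5 × 0.04 = 0.02.
The CYP2C8 pathway (19% of clearance) increases to 4.1× activity: 0.19 × 4.1 = 0.779.
The remaining 31% of clearance is unaffected.
New clearance relative to baseline: 0.02 + 0.779 + 0.31 = 1.109.
Because systemic exposure varies inversely with clearance, the combined effect is 1 / 1.109 = 0.902.

0.902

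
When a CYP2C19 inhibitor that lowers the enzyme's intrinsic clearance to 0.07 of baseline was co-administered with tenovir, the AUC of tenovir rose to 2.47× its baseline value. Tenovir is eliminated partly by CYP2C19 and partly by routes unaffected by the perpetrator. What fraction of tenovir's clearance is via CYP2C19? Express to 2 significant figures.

0.64

Call the CYP2C19 fraction fm. After the interaction, CL_new/CL_old = fm × 0.07 + (1 − fm).
AUC ratio = 1 / (new CL fraction), so new CL fraction = 1 / 2.47 = 0.4049.
fm × 0.07 + 1 − fm = 0.4049  ⇒  fm × (0.07 − 1) = −0.5951  ⇒  fm = 0.64.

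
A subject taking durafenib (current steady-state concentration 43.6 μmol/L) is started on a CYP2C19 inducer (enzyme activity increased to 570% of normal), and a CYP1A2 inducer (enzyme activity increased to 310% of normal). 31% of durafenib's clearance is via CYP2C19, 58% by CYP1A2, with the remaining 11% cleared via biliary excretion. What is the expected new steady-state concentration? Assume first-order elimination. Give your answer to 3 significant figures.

11.9 μmol/L

The CYP2C19 pathway (31% of clearance) increases to 5.7× activity: 0.31 × 5.7 = 1.767.
The CYP1A2 pathway (58% of clearance) increases to 3.1× activity: 0.58 × 3.1 = 1.798.
Non-CYP routes (11%) are unchanged.
Relative clearance = 1.767 + 1.798 + 0.11 = 3.675.
New steady-state concentration = 43.6 / 3.675 = 11.9 μmol/L (concentration scales inversely with clearance).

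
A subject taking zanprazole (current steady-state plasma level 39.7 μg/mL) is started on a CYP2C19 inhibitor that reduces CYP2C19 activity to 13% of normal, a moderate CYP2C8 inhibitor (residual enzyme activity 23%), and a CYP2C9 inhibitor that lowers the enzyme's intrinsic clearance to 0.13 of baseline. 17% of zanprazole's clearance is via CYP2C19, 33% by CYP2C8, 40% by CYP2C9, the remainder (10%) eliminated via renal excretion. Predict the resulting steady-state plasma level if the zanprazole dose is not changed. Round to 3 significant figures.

CYP2C19: 0.17 × 0.13 = 0.0221
CYP2C8: 0.33 × 0.23 = 0.0759
CYP2C9: 0.4 × 0.13 = 0.052
Other: 0.1 (unchanged)
Relative clearance = 0.0221 + 0.0759 + 0.052 + 0.1 = 0.25.
New steady-state plasma level = 39.7 / 0.25 = 159 μg/mL (concentration scales inversely with clearance).

159 μg/mL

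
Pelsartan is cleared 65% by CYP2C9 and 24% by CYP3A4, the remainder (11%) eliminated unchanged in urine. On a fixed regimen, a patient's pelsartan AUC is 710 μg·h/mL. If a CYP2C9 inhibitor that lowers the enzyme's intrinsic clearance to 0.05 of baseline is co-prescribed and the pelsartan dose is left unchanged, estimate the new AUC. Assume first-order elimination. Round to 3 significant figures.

The CYP2C9 pathway (65% of clearance) falls to 0.05× activity: 0.65 × 0.05 = 0.0325.
CYP3A4 (24%) and the residual 11% are unaffected.
New clearance relative to baseline: 0.0325 + 0.24 + 0.11 = 0.3825.
With dosing unchanged, AUC scales as 1/CL: 710 / 0.3825 = 1.86 × 10³ μg·h/mL.

1.86 × 10³ μg·h/mL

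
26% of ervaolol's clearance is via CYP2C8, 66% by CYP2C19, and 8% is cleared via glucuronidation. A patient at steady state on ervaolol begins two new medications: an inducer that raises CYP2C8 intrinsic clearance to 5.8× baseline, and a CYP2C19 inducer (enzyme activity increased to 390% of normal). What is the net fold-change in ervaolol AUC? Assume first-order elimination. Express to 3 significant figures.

0.240

The CYP2C8 pathway (26% of clearance) increases to 5.8× activity: 0.26 × 5.8 = 1.508.
The CYP2C19 pathway (66% of clearance) increases to 3.9× activity: 0.66 × 3.9 = 2.574.
Non-CYP routes (8%) are unchanged.
CL_new/CL_old = 1.508 + 2.574 + 0.08 = 4.162.
AUC ∝ 1/CL: fold-change = 1 / 4.162 = 0.240.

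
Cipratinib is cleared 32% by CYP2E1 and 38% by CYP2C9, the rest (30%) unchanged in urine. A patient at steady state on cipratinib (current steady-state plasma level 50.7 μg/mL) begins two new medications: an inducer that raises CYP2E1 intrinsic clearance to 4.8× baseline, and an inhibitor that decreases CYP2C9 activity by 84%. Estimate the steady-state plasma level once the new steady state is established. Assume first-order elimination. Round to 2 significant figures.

The CYP2E1 pathway (32% of clearance) rises to 4.8× activity: 0.32 × 4.8 = 1.536.
The CYP2C9 pathway (38% of clearance) drops to 0.16× activity: 0.38 × 0.16 = 0.0608.
The remaining 30% of clearance is unaffected.
CL_new/CL_old = 1.536 + 0.0608 + 0.3 = 1.8968.
Dividing the baseline by the relative clearance: 50.7 / 1.8968 = 27 μg/mL.

27 μg/mL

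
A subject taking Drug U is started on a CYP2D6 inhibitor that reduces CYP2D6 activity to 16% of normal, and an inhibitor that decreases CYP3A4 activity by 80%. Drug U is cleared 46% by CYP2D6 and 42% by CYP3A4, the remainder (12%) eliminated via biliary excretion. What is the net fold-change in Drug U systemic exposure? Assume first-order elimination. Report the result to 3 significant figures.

CYP2D6: 0.46 × 0.16 = 0.0736
CYP3A4: 0.42 × 0.2 = 0.084
Other: 0.12 (unchanged)
CL_new/CL_old = 0.0736 + 0.084 + 0.12 = 0.2776.
Because systemic exposure varies inversely with clearance, the combined effect is 1 / 0.2776 = 3.60.

3.60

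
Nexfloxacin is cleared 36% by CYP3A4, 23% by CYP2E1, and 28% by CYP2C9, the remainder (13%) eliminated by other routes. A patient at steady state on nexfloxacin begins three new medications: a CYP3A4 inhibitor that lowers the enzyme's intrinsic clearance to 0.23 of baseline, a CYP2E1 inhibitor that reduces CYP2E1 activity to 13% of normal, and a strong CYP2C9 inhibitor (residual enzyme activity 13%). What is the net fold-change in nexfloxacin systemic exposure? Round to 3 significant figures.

3.58

The CYP3A4 pathway (36% of clearance) drops to 0.23× activity: 0.36 × 0.23 = 0.0828.
The CYP2E1 pathway (23% of clearance) falls to 0.13× activity: 0.23 × 0.13 = 0.0299.
The CYP2C9 pathway (28% of clearance) falls to 0.13× activity: 0.28 × 0.13 = 0.0364.
Non-CYP routes (13%) are unchanged.
New clearance relative to baseline: 0.0828 + 0.0299 + 0.0364 + 0.13 = 0.2791.
Systemic exposure ∝ 1/CL: fold-change = 1 / 0.2791 = 3.58.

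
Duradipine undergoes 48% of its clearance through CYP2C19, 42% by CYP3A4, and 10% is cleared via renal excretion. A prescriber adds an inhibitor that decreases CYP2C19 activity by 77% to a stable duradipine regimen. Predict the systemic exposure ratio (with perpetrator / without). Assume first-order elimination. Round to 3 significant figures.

CYP2C19: 0.48 × 0.23 = 0.1104
CYP3A4: 0.42 (unchanged)
Other: 0.1 (unchanged)
New clearance relative to baseline: 0.1104 + 0.42 + 0.1 = 0.6304.
Systemic exposure ratio = CL_old/CL_new = 1 / 0.6304 = 1.59.

1.59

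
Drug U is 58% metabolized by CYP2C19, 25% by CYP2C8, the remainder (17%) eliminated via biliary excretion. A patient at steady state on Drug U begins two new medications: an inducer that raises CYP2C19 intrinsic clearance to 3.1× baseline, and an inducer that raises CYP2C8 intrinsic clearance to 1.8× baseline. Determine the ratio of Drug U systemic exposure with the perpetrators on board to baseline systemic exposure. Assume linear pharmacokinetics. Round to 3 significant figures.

The CYP2C19 pathway (58% of clearance) increases to 3.1× activity: 0.58 × 3.1 = 1.798.
The CYP2C8 pathway (25% of clearance) rises to 1.8× activity: 0.25 × 1.8 = 0.45.
The remaining 17% of clearance is unaffected.
New clearance relative to baseline: 1.798 + 0.45 + 0.17 = 2.418.
Systemic exposure ∝ 1/CL: fold-change = 1 / 2.418 = 0.414.

0.414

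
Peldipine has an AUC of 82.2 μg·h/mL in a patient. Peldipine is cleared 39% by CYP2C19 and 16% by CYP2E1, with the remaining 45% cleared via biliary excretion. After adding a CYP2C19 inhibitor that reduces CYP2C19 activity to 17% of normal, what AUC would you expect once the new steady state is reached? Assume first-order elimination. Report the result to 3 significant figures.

122 μg·h/mL

CYP2C19: 0.39 × 0.17 = 0.0663
CYP2E1: 0.16 (unchanged)
Other: 0.45 (unchanged)
CL_new/CL_old = 0.0663 + 0.16 + 0.45 = 0.6763.
New AUC = baseline ÷ relative clearance = 82.2 / 0.6763 = 122 μg·h/mL.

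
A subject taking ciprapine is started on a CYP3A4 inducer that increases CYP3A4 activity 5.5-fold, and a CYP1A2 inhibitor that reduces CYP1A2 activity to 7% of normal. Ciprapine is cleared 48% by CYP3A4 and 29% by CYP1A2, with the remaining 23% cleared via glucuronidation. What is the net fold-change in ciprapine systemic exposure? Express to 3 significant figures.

0.346

CYP3A4: 0.48 × 5.5 = 2.64
CYP1A2: 0.29 × 0.07 = 0.0203
Other: 0.23 (unchanged)
New clearance relative to baseline: 2.64 + 0.0203 + 0.23 = 2.8903.
Systemic exposure ∝ 1/CL: fold-change = 1 / 2.8903 = 0.346.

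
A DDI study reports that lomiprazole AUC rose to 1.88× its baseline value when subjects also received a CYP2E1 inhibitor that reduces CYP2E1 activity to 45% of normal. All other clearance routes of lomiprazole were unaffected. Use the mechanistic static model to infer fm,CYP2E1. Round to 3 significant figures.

0.851

Call the CYP2E1 fraction fm. After the interaction, CL_new/CL_old = fm × 0.45 + (1 − fm).
AUC ratio = 1 / (new CL fraction), so new CL fraction = 1 / 1.88 = 0.5319.
fm × 0.45 + 1 − fm = 0.5319  ⇒  fm × (0.45 − 1) = −0.4681  ⇒  fm = 0.851.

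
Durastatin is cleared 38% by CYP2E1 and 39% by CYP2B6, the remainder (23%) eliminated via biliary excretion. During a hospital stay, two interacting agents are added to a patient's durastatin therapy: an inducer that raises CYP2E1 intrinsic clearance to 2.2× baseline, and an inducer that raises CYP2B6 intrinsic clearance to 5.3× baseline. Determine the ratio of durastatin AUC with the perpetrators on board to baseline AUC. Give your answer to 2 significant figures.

0.32

The CYP2E1 pathway (38% of clearance) increases to 2.2× activity: 0.38 × 2.2 = 0.836.
The CYP2B6 pathway (39% of clearance) rises to 5.3× activity: 0.39 × 5.3 = 2.067.
Non-CYP routes (23%) are unchanged.
CL_new/CL_old = 0.836 + 2.067 + 0.23 = 3.133.
AUC ∝ 1/CL: fold-change = 1 / 3.133 = 0.32.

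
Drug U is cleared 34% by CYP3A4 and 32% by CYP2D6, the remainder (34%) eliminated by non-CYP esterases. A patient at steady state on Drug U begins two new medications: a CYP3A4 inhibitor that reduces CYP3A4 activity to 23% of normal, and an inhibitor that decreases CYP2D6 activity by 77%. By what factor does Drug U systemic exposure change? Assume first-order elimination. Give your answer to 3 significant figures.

2.03

The CYP3A4 pathway (34% of clearance) falls to 0.23× activity: 0.34 × 0.23 = 0.0782.
The CYP2D6 pathway (32% of clearance) drops to 0.23× activity: 0.32 × 0.23 = 0.0736.
The remaining 34% of clearance is unaffected.
New clearance relative to baseline: 0.0782 + 0.0736 + 0.34 = 0.4918.
Systemic exposure ∝ 1/CL: fold-change = 1 / 0.4918 = 2.03.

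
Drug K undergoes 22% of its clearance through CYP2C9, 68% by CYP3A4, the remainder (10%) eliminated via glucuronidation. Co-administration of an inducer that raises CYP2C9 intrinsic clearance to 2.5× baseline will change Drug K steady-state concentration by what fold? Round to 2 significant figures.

0.75

The CYP2C9 pathway (22% of clearance) is boosted to 2.5× activity: 0.22 × 2.5 = 0.55.
CYP3A4 (68%) and the residual 10% are unaffected.
New clearance relative to baseline: 0.55 + 0.68 + 0.1 = 1.33.
Steady-state concentration ratio = CL_old/CL_new = 1 / 1.33 = 0.75.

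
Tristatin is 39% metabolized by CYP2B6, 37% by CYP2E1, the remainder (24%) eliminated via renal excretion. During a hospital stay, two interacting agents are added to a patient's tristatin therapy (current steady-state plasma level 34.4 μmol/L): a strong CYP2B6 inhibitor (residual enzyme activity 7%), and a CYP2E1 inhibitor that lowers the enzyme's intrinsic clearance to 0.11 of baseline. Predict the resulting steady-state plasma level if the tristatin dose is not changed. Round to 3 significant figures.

112 μmol/L

The CYP2B6 pathway (39% of clearance) drops to 0.07× activity: 0.39 × 0.07 = 0.0273.
The CYP2E1 pathway (37% of clearance) is reduced to 0.11× activity: 0.37 × 0.11 = 0.0407.
The remaining 24% of clearance is unaffected.
New clearance relative to baseline: 0.0273 + 0.0407 + 0.24 = 0.308.
Dividing the baseline by the relative clearance: 34.4 / 0.308 = 112 μmol/L.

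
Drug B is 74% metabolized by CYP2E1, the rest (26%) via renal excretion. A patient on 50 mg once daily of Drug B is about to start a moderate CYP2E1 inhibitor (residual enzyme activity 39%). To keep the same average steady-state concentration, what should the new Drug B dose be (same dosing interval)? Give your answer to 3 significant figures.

27.4 mg

The CYP2E1 pathway (74% of clearance) drops to 0.39× activity: 0.74 × 0.39 = 0.2886.
Non-CYP routes (26%) are unchanged.
New clearance relative to baseline: 0.2886 + 0.26 = 0.5486.
Exposure is unchanged when dose changes in proportion to clearance. New dose = 50 mg × 0.5486 = 27.4 mg.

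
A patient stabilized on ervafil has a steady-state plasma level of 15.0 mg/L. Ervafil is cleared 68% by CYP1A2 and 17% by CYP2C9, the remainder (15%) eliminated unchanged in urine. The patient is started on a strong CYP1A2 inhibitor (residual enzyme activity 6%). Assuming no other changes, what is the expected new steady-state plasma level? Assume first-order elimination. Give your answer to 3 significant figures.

41.6 mg/L

The CYP1A2 pathway (68% of clearance) drops to 0.06× activity: 0.68 × 0.06 = 0.0408.
CYP2C9 (17%) and the residual 15% are unaffected.
CL_new/CL_old = 0.0408 + 0.17 + 0.15 = 0.3608.
Steady-state plasma level ∝ 1/CL, so new value = 15.0 / 0.3608 = 41.6 mg/L.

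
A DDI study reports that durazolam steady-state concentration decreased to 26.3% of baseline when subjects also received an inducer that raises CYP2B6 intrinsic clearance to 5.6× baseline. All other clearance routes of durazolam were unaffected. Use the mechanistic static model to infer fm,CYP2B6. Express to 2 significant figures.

0.61

Let x = fm,CYP2B6. Because steady-state concentration ∝ 1/CL, relative clearance rose to 1/0.263 = 3.802.
Setting x·5.6 + (1 − x) = 3.802 and solving: x = (3.802 − 1)/(5.6 − 1) = 0.61.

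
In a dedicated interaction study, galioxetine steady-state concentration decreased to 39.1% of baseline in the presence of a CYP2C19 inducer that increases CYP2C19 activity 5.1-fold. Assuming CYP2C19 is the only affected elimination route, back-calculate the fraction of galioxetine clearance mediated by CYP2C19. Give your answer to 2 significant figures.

Let x = fm,CYP2C19. Because steady-state concentration ∝ 1/CL, relative clearance rose to 1/0.391 = 2.558.
Only the CYP2C19 route changed, so 2.558 = x·5.1 + (1 − x), giving x = 0.38.

0.38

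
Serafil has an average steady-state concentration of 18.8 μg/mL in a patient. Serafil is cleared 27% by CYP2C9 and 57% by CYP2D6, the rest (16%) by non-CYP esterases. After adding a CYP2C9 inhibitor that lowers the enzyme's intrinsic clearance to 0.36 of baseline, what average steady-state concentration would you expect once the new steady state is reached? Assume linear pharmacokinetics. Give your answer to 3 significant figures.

22.7 μg/mL

The CYP2C9 pathway (27% of clearance) drops to 0.36× activity: 0.27 × 0.36 = 0.0972.
CYP2D6 (57%) and the residual 16% are unaffected.
CL_new/CL_old = 0.0972 + 0.57 + 0.16 = 0.8272.
With dosing unchanged, average steady-state concentration scales as 1/CL: 18.8 / 0.8272 = 22.7 μg/mL.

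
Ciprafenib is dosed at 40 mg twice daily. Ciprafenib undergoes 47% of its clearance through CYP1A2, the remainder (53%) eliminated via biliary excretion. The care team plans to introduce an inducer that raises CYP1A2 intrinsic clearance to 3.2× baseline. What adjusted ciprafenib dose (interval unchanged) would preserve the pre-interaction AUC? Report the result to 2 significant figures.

The CYP1A2 pathway (47% of clearance) rises to 3.2× activity: 0.47 × 3.2 = 1.504.
Non-CYP routes (53%) are unchanged.
New clearance relative to baseline: 1.504 + 0.53 = 2.034.
Exposure is unchanged when dose changes in proportion to clearance. New dose = 40 mg × 2.034 = 81 mg.

81 mg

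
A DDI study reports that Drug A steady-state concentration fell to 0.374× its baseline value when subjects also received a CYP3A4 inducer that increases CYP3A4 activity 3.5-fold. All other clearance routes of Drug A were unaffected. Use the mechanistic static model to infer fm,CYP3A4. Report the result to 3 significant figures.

Let x = fm,CYP3A4. Because steady-state concentration ∝ 1/CL, relative clearance rose to 1/0.374 = 2.674.
Setting x·3.5 + (1 − x) = 2.674 and solving: x = (2.674 − 1)/(3.5 − 1) = 0.670.

0.670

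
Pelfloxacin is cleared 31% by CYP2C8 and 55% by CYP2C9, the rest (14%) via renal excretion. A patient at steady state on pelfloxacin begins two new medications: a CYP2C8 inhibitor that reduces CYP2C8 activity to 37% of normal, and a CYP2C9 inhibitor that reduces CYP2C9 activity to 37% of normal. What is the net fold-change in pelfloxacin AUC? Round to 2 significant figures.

2.2

The CYP2C8 pathway (31% of clearance) drops to 0.37× activity: 0.31 × 0.37 = 0.1147.
The CYP2C9 pathway (55% of clearance) falls to 0.37× activity: 0.55 × 0.37 = 0.2035.
The remaining 14% of clearance is unaffected.
New clearance relative to baseline: 0.1147 + 0.2035 + 0.14 = 0.4582.
Because AUC varies inversely with clearance, the combined effect is 1 / 0.4582 = 2.2.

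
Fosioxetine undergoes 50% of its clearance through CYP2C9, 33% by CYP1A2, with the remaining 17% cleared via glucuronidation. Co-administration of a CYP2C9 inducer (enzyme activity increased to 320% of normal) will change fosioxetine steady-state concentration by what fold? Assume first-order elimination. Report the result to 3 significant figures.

0.476

The CYP2C9 pathway (50% of clearance) increases to 3.2× activity: 0.5 × 3.2 = 1.6.
CYP1A2 (33%) and the residual 17% are unaffected.
New clearance relative to baseline: 1.6 + 0.33 + 0.17 = 2.1.
Steady-state concentration is inversely proportional to clearance, so the fold-change is 1 / 2.1 = 0.476.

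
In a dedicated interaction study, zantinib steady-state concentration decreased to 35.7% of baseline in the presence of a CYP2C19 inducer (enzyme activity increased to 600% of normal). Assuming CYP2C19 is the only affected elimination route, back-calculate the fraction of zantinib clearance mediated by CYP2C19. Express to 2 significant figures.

CL'/CL = 1 / 0.357 = 2.801
6·fm + (1 − fm) = 2.801
fm = (2.801 − 1) / (6 − 1) = 0.36

0.36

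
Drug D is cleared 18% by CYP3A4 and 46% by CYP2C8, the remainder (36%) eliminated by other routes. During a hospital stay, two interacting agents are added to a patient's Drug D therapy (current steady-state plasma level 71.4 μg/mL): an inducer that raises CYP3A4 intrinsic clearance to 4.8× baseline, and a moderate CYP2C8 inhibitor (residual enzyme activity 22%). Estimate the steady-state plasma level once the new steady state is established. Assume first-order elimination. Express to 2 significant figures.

The CYP3A4 pathway (18% of clearance) is boosted to 4.8× activity: 0.18 × 4.8 = 0.864.
The CYP2C8 pathway (46% of clearance) is reduced to 0.22× activity: 0.46 × 0.22 = 0.1012.
The remaining 36% of clearance is unaffected.
New clearance relative to baseline: 0.864 + 0.1012 + 0.36 = 1.3252.
New steady-state plasma level = 71.4 / 1.3252 = 54 μg/mL (concentration scales inversely with clearance).

54 μg/mL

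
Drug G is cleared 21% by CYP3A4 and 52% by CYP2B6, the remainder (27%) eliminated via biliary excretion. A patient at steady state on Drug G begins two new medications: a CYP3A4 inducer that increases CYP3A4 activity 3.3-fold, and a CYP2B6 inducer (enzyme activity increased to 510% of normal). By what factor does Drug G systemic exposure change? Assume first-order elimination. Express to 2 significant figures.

0.28

The CYP3A4 pathway (21% of clearance) increases to 3.3× activity: 0.21 × 3.3 = 0.693.
The CYP2B6 pathway (52% of clearance) rises to 5.1× activity: 0.52 × 5.1 = 2.652.
The remaining 27% of clearance is unaffected.
New clearance relative to baseline: 0.693 + 2.652 + 0.27 = 3.615.
Because systemic exposure varies inversely with clearance, the combined effect is 1 / 3.615 = 0.28.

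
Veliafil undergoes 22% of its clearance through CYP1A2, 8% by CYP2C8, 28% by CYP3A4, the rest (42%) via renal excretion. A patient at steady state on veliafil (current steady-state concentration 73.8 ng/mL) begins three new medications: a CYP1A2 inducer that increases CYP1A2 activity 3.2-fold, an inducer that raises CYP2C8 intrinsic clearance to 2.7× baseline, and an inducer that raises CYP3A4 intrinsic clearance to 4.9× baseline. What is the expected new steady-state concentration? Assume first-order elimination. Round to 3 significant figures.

27.2 ng/mL

The CYP1A2 pathway (22% of clearance) rises to 3.2× activity: 0.22 × 3.2 = 0.704.
The CYP2C8 pathway (8% of clearance) increases to 2.7× activity: 0.08 × 2.7 = 0.216.
The CYP3A4 pathway (28% of clearance) rises to 4.9× activity: 0.28 × 4.9 = 1.372.
The remaining 42% of clearance is unaffected.
Relative clearance = 0.704 + 0.216 + 1.372 + 0.42 = 2.712.
Dividing the baseline by the relative clearance: 73.8 / 2.712 = 27.2 ng/mL.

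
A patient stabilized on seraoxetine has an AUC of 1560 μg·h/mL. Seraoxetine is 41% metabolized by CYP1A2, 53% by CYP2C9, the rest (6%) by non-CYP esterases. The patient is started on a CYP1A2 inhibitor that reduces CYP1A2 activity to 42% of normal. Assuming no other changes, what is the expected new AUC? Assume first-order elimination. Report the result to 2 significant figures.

2.0 × 10³ μg·h/mL

The CYP1A2 pathway (41% of clearance) drops to 0.42× activity: 0.41 × 0.42 = 0.1722.
CYP2C9 (53%) and the residual 6% are unaffected.
Relative clearance = 0.1722 + 0.53 + 0.06 = 0.7622.
With dosing unchanged, AUC scales as 1/CL: 1560 / 0.7622 = 2.0 × 10³ μg·h/mL.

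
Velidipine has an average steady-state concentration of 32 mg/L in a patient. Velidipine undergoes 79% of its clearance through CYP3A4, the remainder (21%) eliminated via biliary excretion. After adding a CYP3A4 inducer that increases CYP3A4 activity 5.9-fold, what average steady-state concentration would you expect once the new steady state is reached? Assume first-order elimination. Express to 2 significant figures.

CYP3A4: 0.79 × 5.9 = 4.661
Other: 0.21 (unchanged)
Relative clearance = 4.661 + 0.21 = 4.871.
New average steady-state concentration = baseline ÷ relative clearance = 32 / 4.871 = 6.6 mg/L.

6.6 mg/L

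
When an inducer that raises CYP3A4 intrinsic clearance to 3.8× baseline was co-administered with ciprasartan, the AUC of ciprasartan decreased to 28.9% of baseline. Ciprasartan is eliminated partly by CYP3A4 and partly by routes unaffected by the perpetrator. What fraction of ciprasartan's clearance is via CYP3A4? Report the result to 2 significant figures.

CL'/CL = 1 / 0.289 = 3.46
3.8·fm + (1 − fm) = 3.46
fm = (3.46 − 1) / (3.8 − 1) = 0.88

0.88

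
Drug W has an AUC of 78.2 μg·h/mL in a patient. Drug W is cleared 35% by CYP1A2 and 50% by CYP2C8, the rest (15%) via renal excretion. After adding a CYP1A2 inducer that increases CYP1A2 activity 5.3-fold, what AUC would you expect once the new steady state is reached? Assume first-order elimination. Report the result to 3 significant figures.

CYP1A2: 0.35 × 5.3 = 1.855
CYP2C8: 0.5 (unchanged)
Other: 0.15 (unchanged)
Relative clearance = 1.855 + 0.5 + 0.15 = 2.505.
New AUC = baseline ÷ relative clearance = 78.2 / 2.505 = 31.2 μg·h/mL.

31.2 μg·h/mL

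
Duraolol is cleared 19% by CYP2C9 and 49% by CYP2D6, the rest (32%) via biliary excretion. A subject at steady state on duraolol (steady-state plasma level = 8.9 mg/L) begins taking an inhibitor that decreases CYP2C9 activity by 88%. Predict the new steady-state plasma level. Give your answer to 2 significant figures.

CYP2C9: 0.19 × 0.12 = 0.0228
CYP2D6: 0.49 (unchanged)
Other: 0.32 (unchanged)
New clearance relative to baseline: 0.0228 + 0.49 + 0.32 = 0.8328.
New steady-state plasma level = baseline ÷ relative clearance = 8.9 / 0.8328 = 11 mg/L.

11 mg/L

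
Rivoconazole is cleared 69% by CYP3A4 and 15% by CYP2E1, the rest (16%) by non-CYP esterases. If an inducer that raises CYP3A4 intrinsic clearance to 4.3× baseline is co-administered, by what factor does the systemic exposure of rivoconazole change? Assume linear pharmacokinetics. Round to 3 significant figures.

The CYP3A4 pathway (69% of clearance) rises to 4.3× activity: 0.69 × 4.3 = 2.967.
CYP2E1 (15%) and the residual 16% are unaffected.
Relative clearance = 2.967 + 0.15 + 0.16 = 3.277.
Systemic exposure is inversely proportional to clearance, so the fold-change is 1 / 3.277 = 0.305.

0.305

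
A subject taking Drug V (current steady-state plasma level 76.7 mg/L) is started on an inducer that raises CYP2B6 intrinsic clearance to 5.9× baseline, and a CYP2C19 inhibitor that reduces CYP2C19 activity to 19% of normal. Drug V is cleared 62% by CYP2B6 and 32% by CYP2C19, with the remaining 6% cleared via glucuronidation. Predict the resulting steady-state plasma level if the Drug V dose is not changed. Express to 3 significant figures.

The CYP2B6 pathway (62% of clearance) is boosted to 5.9× activity: 0.62 × 5.9 = 3.658.
The CYP2C19 pathway (32% of clearance) drops to 0.19× activity: 0.32 × 0.19 = 0.0608.
The remaining 6% of clearance is unaffected.
Relative clearance = 3.658 + 0.0608 + 0.06 = 3.7788.
Dividing the baseline by the relative clearance: 76.7 / 3.7788 = 20.3 mg/L.

20.3 mg/L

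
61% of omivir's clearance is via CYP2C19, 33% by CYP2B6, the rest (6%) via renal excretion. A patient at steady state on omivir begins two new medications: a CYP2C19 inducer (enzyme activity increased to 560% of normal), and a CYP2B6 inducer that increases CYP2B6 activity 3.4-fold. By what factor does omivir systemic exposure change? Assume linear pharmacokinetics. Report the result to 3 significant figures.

0.217

The CYP2C19 pathway (61% of clearance) is boosted to 5.6× activity: 0.61 × 5.6 = 3.416.
The CYP2B6 pathway (33% of clearance) increases to 3.4× activity: 0.33 × 3.4 = 1.122.
The remaining 6% of clearance is unaffected.
New clearance relative to baseline: 3.416 + 1.122 + 0.06 = 4.598.
Systemic exposure ∝ 1/CL: fold-change = 1 / 4.598 = 0.217.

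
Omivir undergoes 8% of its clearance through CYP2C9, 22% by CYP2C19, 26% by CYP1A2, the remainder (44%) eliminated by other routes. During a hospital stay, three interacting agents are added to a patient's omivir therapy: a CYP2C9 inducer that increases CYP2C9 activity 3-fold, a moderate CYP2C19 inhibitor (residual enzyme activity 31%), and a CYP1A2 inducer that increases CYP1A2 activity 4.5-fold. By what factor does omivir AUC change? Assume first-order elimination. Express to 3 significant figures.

0.521

CYP2C9: 0.08 × 3 = 0.24
CYP2C19: 0.22 × 0.31 = 0.0682
CYP1A2: 0.26 × 4.5 = 1.17
Other: 0.44 (unchanged)
New clearance relative to baseline: 0.24 + 0.0682 + 1.17 + 0.44 = 1.9182.
AUC ∝ 1/CL: fold-change = 1 / 1.9182 = 0.521.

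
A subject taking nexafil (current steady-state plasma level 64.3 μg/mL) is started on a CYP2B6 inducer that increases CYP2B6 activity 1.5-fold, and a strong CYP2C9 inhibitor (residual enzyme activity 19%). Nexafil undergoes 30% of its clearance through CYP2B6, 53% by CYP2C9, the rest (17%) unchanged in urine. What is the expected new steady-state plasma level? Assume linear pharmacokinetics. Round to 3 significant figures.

89.2 μg/mL

The CYP2B6 pathway (30% of clearance) increases to 1.5× activity: 0.3 × 1.5 = 0.45.
The CYP2C9 pathway (53% of clearance) drops to 0.19× activity: 0.53 × 0.19 = 0.1007.
The remaining 17% of clearance is unaffected.
Relative clearance = 0.45 + 0.1007 + 0.17 = 0.7207.
New steady-state plasma level = 64.3 / 0.7207 = 89.2 μg/mL (concentration scales inversely with clearance).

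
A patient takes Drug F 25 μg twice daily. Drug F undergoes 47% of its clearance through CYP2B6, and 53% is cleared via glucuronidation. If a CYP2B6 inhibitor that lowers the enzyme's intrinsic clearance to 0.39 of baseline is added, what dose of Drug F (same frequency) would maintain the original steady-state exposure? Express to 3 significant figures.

The CYP2B6 pathway (47% of clearance) falls to 0.39× activity: 0.47 × 0.39 = 0.1833.
The remaining 53% of clearance is unaffected.
New clearance relative to baseline: 0.1833 + 0.53 = 0.7133.
Css,avg = (dose rate)/CL, so holding Css fixed requires dose ∝ CL: 25 × 0.7133 = 17.8 μg.

17.8 μg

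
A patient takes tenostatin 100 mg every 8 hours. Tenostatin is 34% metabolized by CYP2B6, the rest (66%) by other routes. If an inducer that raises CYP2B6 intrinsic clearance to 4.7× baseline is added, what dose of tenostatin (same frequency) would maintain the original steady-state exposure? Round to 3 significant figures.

226 mg

The CYP2B6 pathway (34% of clearance) increases to 4.7× activity: 0.34 × 4.7 = 1.598.
Non-CYP routes (66%) are unchanged.
New clearance relative to baseline: 1.598 + 0.66 = 2.258.
Css,avg = (dose rate)/CL, so holding Css fixed requires dose ∝ CL: 100 × 2.258 = 226 mg.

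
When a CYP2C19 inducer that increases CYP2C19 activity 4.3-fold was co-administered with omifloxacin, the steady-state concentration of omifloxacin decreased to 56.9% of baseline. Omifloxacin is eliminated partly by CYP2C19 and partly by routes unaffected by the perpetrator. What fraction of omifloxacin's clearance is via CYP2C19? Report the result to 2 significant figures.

CL'/CL = 1 / 0.569 = 1.757
4.3·fm + (1 − fm) = 1.757
fm = (1.757 − 1) / (4.3 − 1) = 0.23

0.23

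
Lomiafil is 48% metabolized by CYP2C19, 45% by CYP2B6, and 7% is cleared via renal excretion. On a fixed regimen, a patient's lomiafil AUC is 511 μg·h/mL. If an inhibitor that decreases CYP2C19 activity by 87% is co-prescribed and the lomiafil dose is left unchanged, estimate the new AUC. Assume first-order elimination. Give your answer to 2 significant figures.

8.8 × 10² μg·h/mL

CYP2C19: 0.48 × 0.13 = 0.0624
CYP2B6: 0.45 (unchanged)
Other: 0.07 (unchanged)
CL_new/CL_old = 0.0624 + 0.45 + 0.07 = 0.5824.
AUC ∝ 1/CL, so new value = 511 / 0.5824 = 8.8 × 10² μg·h/mL.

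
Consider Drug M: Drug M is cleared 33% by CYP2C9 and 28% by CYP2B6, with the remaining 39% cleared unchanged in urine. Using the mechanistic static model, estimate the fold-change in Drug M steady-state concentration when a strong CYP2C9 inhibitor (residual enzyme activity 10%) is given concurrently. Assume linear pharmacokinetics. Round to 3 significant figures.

The CYP2C9 pathway (33% of clearance) falls to 0.1× activity: 0.33 × 0.1 = 0.033.
CYP2B6 (28%) and the residual 39% are unaffected.
CL_new/CL_old = 0.033 + 0.28 + 0.39 = 0.703.
Since steady-state concentration ∝ 1/CL, the ratio is 1 / 0.703 = 1.42.

1.42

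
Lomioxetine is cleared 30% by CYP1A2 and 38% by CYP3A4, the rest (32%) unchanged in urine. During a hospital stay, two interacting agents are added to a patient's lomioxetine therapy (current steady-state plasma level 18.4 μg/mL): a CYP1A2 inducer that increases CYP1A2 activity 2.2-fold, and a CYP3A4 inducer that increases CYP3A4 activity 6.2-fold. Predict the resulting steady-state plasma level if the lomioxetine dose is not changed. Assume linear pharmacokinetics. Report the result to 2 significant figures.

The CYP1A2 pathway (30% of clearance) increases to 2.2× activity: 0.3 × 2.2 = 0.66.
The CYP3A4 pathway (38% of clearance) rises to 6.2× activity: 0.38 × 6.2 = 2.356.
Non-CYP routes (32%) are unchanged.
CL_new/CL_old = 0.66 + 2.356 + 0.32 = 3.336.
Steady-state plasma level ∝ 1/CL: new value = 18.4 / 3.336 = 5.5 μg/mL.

5.5 μg/mL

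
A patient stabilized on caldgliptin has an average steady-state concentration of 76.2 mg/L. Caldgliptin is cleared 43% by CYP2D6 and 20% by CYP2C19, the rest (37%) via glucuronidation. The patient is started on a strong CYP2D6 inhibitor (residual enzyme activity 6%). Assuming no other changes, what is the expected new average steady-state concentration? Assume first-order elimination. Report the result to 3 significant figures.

The CYP2D6 pathway (43% of clearance) falls to 0.06× activity: 0.43 × 0.06 = 0.0258.
CYP2C19 (20%) and the residual 37% are unaffected.
CL_new/CL_old = 0.0258 + 0.2 + 0.37 = 0.5958.
New average steady-state concentration = baseline ÷ relative clearance = 76.2 / 0.5958 = 128 mg/L.

128 mg/L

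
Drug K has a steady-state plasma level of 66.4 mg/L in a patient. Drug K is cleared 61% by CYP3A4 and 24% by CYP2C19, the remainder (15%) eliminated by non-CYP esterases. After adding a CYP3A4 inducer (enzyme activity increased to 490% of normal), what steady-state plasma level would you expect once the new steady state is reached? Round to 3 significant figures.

19.7 mg/L

CYP3A4: 0.61 × 4.9 = 2.989
CYP2C19: 0.24 (unchanged)
Other: 0.15 (unchanged)
New clearance relative to baseline: 2.989 + 0.24 + 0.15 = 3.379.
With dosing unchanged, steady-state plasma level scales as 1/CL: 66.4 / 3.379 = 19.7 mg/L.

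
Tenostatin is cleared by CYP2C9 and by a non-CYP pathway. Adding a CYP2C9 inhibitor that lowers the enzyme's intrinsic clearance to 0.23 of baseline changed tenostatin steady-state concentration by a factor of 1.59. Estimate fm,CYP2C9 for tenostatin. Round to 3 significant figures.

Write x for the fraction cleared via CYP2C9. The observed steady-state concentration change means clearance fell to 1/1.59 = 0.6289 of baseline.
Setting x·0.23 + (1 − x) = 0.6289 and solving: x = (0.6289 − 1)/(0.23 − 1) = 0.482.

0.482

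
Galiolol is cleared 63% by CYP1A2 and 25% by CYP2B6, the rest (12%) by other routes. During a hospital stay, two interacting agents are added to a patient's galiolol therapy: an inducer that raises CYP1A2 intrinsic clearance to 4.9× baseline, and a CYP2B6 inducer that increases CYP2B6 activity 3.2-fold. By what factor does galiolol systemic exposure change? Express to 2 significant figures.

0.25

The CYP1A2 pathway (63% of clearance) increases to 4.9× activity: 0.63 × 4.9 = 3.087.
The CYP2B6 pathway (25% of clearance) rises to 3.2× activity: 0.25 × 3.2 = 0.8.
The remaining 12% of clearance is unaffected.
Relative clearance = 3.087 + 0.8 + 0.12 = 4.007.
Systemic exposure ∝ 1/CL: fold-change = 1 / 4.007 = 0.25.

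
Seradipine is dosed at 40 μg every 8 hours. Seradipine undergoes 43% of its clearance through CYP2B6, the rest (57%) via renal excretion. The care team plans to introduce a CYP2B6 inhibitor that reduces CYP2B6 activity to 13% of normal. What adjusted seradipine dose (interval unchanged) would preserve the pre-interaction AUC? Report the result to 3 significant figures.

The CYP2B6 pathway (43% of clearance) drops to 0.13× activity: 0.43 × 0.13 = 0.0559.
Non-CYP routes (57%) are unchanged.
New clearance relative to baseline: 0.0559 + 0.57 = 0.6259.
Exposure is unchanged when dose changes in proportion to clearance. New dose = 40 μg × 0.6259 = 25.0 μg.

25.0 μg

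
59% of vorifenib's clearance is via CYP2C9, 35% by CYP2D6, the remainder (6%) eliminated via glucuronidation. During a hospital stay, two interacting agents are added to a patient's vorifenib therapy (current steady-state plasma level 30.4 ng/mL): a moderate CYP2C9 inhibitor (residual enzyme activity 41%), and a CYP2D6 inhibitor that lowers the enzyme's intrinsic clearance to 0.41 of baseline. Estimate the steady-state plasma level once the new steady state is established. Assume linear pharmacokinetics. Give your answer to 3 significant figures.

The CYP2C9 pathway (59% of clearance) is reduced to 0.41× activity: 0.59 × 0.41 = 0.2419.
The CYP2D6 pathway (35% of clearance) drops to 0.41× activity: 0.35 × 0.41 = 0.1435.
Non-CYP routes (6%) are unchanged.
Relative clearance = 0.2419 + 0.1435 + 0.06 = 0.4454.
Dividing the baseline by the relative clearance: 30.4 / 0.4454 = 68.3 ng/mL.

68.3 ng/mL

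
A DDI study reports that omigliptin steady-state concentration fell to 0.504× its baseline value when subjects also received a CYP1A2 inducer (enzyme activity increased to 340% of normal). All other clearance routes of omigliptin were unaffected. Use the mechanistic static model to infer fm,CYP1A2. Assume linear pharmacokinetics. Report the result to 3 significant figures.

0.410

Let fm be the CYP1A2 fraction. New clearance relative to baseline = fm × 3.4 + (1 − fm).
Steady-state concentration ratio = 1 / (new CL fraction), so new CL fraction = 1 / 0.504 = 1.984.
fm × 3.4 + 1 − fm = 1.984  ⇒  fm × (3.4 − 1) = 0.9841  ⇒  fm = 0.410.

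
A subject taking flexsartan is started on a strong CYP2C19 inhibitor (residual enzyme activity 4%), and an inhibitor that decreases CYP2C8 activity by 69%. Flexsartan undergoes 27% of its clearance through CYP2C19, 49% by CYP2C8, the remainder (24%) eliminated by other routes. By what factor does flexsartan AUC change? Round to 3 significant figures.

The CYP2C19 pathway (27% of clearance) is reduced to 0.04× activity: 0.27 × 0.04 = 0.0108.
The CYP2C8 pathway (49% of clearance) drops to 0.31× activity: 0.49 × 0.31 = 0.1519.
The remaining 24% of clearance is unaffected.
CL_new/CL_old = 0.0108 + 0.1519 + 0.24 = 0.4027.
Because AUC varies inversely with clearance, the combined effect is 1 / 0.4027 = 2.48.

2.48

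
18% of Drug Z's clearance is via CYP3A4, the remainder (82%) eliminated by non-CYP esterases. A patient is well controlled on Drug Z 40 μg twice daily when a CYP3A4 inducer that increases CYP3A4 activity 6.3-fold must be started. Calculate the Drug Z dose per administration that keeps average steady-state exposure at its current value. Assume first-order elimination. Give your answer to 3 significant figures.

CYP3A4: 0.18 × 6.3 = 1.134
Other: 0.82 (unchanged)
New clearance relative to baseline: 1.134 + 0.82 = 1.954.
Exposure is unchanged when dose changes in proportion to clearance. New dose = 40 μg × 1.954 = 78.2 μg.

78.2 μg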